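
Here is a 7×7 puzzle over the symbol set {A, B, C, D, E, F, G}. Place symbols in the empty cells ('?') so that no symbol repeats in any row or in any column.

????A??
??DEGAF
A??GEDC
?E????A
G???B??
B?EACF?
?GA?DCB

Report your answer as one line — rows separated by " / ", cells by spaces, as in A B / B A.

F C G D A B E / C B D E G A F / A F B G E D C / D E C B F G A / G A F C B E D / B D E A C F G / E G A F D C B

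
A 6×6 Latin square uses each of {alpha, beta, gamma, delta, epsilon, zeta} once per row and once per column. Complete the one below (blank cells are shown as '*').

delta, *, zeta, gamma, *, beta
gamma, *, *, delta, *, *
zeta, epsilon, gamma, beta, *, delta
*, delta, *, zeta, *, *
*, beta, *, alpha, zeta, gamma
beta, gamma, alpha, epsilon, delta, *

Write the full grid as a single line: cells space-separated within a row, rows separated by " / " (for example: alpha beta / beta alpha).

delta alpha zeta gamma epsilon beta / gamma zeta epsilon delta beta alpha / zeta epsilon gamma beta alpha delta / alpha delta beta zeta gamma epsilon / epsilon beta delta alpha zeta gamma / beta gamma alpha epsilon delta zeta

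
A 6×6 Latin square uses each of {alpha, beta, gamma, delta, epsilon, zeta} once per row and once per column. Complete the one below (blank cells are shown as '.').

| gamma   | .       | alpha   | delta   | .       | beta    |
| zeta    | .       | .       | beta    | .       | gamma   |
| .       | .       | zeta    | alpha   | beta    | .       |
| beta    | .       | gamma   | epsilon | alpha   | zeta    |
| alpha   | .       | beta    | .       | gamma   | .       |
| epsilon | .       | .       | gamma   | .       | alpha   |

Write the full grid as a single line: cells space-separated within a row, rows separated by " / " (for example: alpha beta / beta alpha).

gamma zeta alpha delta epsilon beta / zeta alpha epsilon beta delta gamma / delta gamma zeta alpha beta epsilon / beta delta gamma epsilon alpha zeta / alpha epsilon beta zeta gamma delta / epsilon beta delta gamma zeta alpha

(r3,c1) = delta
(r3,c6) = epsilon
(r4,c2) = delta
(r5,c4) = zeta
(r5,c6) = delta
(r6,c3) = delta
(r6,c5) = zeta
(r1,c5) = epsilon
(r2,c3) = epsilon
(r2,c5) = delta
(r3,c2) = gamma
(r5,c2) = epsilon
(r6,c2) = beta
(r1,c2) = zeta
(r2,c2) = alpha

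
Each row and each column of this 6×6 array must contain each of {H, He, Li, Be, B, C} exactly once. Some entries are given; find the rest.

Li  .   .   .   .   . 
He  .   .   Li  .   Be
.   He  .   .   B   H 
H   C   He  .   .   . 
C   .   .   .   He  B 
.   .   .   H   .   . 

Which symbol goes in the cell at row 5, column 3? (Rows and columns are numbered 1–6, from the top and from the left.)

(r3,c1) = Be
(r3,c4) = C
(r4,c6) = Li
(r5,c4) = Be
(r6,c1) = B
(r3,c3) = Li
(r4,c4) = B
(r4,c5) = Be
(r5,c3) = H

H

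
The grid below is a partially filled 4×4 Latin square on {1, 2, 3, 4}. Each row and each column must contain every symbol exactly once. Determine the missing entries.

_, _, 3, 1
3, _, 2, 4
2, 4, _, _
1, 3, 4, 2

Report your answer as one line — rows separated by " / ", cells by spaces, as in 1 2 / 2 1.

4 2 3 1 / 3 1 2 4 / 2 4 1 3 / 1 3 4 2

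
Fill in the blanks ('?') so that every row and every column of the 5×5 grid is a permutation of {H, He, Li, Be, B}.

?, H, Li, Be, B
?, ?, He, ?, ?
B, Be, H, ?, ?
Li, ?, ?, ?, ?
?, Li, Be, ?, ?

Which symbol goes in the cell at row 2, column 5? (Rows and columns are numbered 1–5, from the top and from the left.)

H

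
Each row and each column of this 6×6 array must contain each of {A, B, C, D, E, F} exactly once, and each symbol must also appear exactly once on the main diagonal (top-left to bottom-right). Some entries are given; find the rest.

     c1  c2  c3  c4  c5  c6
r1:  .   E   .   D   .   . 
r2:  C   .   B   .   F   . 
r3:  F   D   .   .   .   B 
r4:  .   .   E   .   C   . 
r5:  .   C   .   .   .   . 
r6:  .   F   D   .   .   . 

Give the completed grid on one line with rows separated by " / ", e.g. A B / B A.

(r2,c2) = A
(r2,c4) = E
(r2,c6) = D
(r3,c3) = C
(r3,c4) = A
(r3,c5) = E
(r4,c2) = B
(r4,c4) = F
(r4,c6) = A
(r5,c4) = B
(r5,c5) = D
(r6,c4) = C
(r6,c6) = E
(r1,c1) = B
(r1,c5) = A
(r4,c1) = D
(r5,c6) = F
(r6,c1) = A
(r6,c5) = B
(r1,c3) = F
(r1,c6) = C
(r5,c1) = E
(r5,c3) = A

B E F D A C / C A B E F D / F D C A E B / D B E F C A / E C A B D F / A F D C B E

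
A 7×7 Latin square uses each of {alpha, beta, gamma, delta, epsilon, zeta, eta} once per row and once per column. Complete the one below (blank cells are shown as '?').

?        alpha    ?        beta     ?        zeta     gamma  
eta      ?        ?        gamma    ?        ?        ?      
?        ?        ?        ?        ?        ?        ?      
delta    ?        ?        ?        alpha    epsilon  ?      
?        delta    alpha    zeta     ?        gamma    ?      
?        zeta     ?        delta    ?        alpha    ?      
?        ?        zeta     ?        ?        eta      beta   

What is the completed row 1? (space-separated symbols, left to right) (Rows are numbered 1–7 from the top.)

(r1,c1) = epsilon
(r4,c4) = eta
(r4,c7) = zeta
(r5,c1) = beta
(r6,c1) = gamma
(r7,c1) = alpha
(r7,c4) = epsilon
(r3,c1) = zeta
(r3,c4) = alpha
(r7,c2) = gamma
(r7,c5) = delta
(r1,c5) = eta
(r4,c2) = beta
(r4,c3) = gamma
(r5,c5) = epsilon
(r5,c7) = eta
(r6,c5) = beta
(r6,c7) = epsilon
(r1,c3) = delta

epsilon alpha delta beta eta zeta gamma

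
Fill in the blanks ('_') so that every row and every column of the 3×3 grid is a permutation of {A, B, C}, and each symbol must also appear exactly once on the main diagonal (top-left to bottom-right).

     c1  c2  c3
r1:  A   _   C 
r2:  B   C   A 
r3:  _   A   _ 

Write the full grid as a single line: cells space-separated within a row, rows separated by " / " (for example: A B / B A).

A B C / B C A / C A B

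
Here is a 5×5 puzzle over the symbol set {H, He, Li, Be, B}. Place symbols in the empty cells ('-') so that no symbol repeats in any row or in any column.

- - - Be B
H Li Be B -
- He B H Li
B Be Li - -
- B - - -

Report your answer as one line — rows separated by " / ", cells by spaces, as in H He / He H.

Li H He Be B / H Li Be B He / Be He B H Li / B Be Li He H / He B H Li Be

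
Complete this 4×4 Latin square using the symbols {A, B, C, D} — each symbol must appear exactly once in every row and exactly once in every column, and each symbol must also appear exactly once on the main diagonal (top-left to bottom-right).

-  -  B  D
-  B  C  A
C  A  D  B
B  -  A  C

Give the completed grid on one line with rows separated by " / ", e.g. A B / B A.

A C B D / D B C A / C A D B / B D A C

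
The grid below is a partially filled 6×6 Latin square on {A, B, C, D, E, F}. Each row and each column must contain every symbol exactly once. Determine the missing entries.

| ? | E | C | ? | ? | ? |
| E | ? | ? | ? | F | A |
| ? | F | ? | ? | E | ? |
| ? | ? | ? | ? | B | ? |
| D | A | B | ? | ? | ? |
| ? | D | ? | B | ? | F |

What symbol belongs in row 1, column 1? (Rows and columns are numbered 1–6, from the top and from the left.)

F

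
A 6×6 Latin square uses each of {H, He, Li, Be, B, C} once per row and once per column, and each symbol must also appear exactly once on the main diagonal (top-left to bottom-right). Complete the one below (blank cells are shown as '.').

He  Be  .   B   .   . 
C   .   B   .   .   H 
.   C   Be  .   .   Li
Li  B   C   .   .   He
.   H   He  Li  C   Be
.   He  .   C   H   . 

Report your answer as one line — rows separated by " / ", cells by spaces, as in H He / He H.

He Be H B Li C / C Li B Be He H / H C Be He B Li / Li B C H Be He / B H He Li C Be / Be He Li C H B

(r1,c5) = Li
(r1,c6) = C
(r2,c2) = Li
(r4,c4) = H
(r4,c5) = Be
(r5,c1) = B
(r6,c1) = Be
(r6,c3) = Li
(r6,c6) = B
(r1,c3) = H
(r2,c5) = He
(r3,c1) = H
(r3,c4) = He
(r3,c5) = B
(r2,c4) = Be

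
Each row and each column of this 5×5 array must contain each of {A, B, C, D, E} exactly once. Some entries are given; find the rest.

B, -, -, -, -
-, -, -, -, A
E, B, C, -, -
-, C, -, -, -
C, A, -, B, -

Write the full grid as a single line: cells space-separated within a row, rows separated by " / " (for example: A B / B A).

(r2,c1) = D
(r2,c2) = E
(r2,c3) = B
(r2,c4) = C
(r3,c5) = D
(r4,c1) = A
(r5,c5) = E
(r1,c2) = D
(r1,c5) = C
(r3,c4) = A
(r4,c5) = B
(r5,c3) = D
(r1,c4) = E
(r4,c3) = E
(r4,c4) = D
(r1,c3) = A

B D A E C / D E B C A / E B C A D / A C E D B / C A D B E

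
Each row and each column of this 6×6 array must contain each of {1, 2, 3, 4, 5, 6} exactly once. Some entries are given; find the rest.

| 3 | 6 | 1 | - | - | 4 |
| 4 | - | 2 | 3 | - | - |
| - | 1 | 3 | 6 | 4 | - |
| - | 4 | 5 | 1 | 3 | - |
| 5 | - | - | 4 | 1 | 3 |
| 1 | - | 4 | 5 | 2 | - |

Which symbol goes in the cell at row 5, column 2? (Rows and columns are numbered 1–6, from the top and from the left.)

2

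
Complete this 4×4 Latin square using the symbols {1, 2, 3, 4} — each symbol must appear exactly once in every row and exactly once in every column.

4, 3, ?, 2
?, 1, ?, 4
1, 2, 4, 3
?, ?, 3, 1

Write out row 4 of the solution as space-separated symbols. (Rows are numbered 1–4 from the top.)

2 4 3 1

(r1,c3): row 1 has {2,3,4}; column 3 has {3,4}, so it must be 1.
(r2,c3): row 2 has {1,4}; column 3 has {1,3,4}, so it must be 2.
(r4,c1): row 4 has {1,3}; column 1 has {1,4}, so it must be 2.
(r4,c2): row 4 has {1,2,3}; column 2 has {1,2,3}, so it must be 4.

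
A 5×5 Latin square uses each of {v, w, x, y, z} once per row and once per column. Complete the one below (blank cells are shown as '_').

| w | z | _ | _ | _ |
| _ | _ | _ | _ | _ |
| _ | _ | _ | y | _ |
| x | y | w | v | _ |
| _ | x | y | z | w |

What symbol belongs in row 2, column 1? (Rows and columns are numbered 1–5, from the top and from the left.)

y

(r1,c4) = x
(r2,c4) = w
(r4,c5) = z
(r5,c1) = v
(r1,c3) = v
(r1,c5) = y
(r2,c2) = v
(r2,c5) = x
(r3,c1) = z
(r3,c2) = w
(r3,c3) = x
(r3,c5) = v
(r2,c1) = y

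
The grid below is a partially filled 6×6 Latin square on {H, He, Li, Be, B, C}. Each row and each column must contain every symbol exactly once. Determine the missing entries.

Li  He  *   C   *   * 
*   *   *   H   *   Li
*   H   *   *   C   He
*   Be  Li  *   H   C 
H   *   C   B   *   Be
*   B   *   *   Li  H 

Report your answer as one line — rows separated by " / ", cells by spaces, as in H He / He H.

Li He H C Be B / He C Be H B Li / Be H B Li C He / B Be Li He H C / H Li C B He Be / C B He Be Li H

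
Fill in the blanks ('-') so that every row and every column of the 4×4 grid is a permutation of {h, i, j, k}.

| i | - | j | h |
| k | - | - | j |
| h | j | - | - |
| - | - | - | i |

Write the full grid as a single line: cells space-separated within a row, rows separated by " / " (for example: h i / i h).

i k j h / k i h j / h j i k / j h k i

Cell (r1,c2): row 1 has {h,i,j}; column 2 has {j} → k.
Cell (r3,c4): row 3 has {h,j}; column 4 has {h,i,j} → k.
Cell (r4,c1): row 4 has {i}; column 1 has {h,i,k} → j.
Cell (r4,c2): row 4 has {i,j}; column 2 has {j,k} → h.
Cell (r4,c3): row 4 has {h,i,j}; column 3 has {j} → k.
Cell (r2,c2): row 2 has {j,k}; column 2 has {h,j,k} → i.
Cell (r2,c3): row 2 has {i,j,k}; column 3 has {j,k} → h.
Cell (r3,c3): row 3 has {h,j,k}; column 3 has {h,j,k} → i.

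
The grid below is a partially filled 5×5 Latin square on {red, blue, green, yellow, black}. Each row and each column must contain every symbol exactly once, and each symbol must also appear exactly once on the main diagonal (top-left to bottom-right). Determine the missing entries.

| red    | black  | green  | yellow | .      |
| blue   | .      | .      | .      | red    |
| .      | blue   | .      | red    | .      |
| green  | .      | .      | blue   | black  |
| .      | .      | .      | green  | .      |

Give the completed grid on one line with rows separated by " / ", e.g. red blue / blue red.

red black green yellow blue / blue green yellow black red / yellow blue black red green / green yellow red blue black / black red blue green yellow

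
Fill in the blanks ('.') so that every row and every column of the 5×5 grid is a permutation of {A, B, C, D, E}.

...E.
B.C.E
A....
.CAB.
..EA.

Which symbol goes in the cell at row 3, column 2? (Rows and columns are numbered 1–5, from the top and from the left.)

(r2,c4): row 2 has {B,C,E}; column 4 has {A,B,E}, so it must be D.
(r3,c4): row 3 has {A}; column 4 has {A,B,D,E}, so it must be C.
(r4,c5): row 4 has {A,B,C}; column 5 has {E}, so it must be D.
(r2,c2): row 2 has {B,C,D,E}; column 2 has {C}, so it must be A.
(r3,c5): row 3 has {A,C}; column 5 has {D,E}, so it must be B.
(r4,c1): row 4 has {A,B,C,D}; column 1 has {A,B}, so it must be E.
(r5,c5): row 5 has {A,E}; column 5 has {B,D,E}, so it must be C.
(r1,c5): row 1 has {E}; column 5 has {B,C,D,E}, so it must be A.
(r3,c3): row 3 has {A,B,C}; column 3 has {A,C,E}, so it must be D.
(r5,c1): row 5 has {A,C,E}; column 1 has {A,B,E}, so it must be D.
(r5,c2): row 5 has {A,C,D,E}; column 2 has {A,C}, so it must be B.
(r1,c1): row 1 has {A,E}; column 1 has {A,B,D,E}, so it must be C.
(r1,c2): row 1 has {A,C,E}; column 2 has {A,B,C}, so it must be D.
(r1,c3): row 1 has {A,C,D,E}; column 3 has {A,C,D,E}, so it must be B.
(r3,c2): row 3 has {A,B,C,D}; column 2 has {A,B,C,D}, so it must be E.

E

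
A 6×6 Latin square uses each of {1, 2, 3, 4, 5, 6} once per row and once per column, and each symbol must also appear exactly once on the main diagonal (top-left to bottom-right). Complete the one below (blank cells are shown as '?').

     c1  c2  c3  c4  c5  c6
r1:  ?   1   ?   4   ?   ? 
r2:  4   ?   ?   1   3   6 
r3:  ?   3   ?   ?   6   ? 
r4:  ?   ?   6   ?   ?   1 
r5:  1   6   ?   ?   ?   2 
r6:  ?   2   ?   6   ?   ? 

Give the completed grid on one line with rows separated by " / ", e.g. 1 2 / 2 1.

6 1 3 4 2 5 / 4 5 2 1 3 6 / 2 3 1 5 6 4 / 3 4 6 2 5 1 / 1 6 5 3 4 2 / 5 2 4 6 1 3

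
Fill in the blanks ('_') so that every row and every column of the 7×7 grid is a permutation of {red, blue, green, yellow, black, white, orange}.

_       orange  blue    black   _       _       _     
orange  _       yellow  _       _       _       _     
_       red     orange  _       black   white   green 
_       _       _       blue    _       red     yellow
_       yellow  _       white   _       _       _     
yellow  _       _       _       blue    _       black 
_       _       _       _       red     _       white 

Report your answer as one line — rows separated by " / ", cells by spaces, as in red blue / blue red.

(r1,c7) = red
(r2,c7) = blue
(r3,c1) = blue
(r3,c4) = yellow
(r5,c7) = orange
(r5,c5) = green
(r2,c5) = white
(r4,c5) = orange
(r1,c5) = yellow
(r1,c6) = green
(r2,c6) = black
(r5,c6) = blue
(r6,c6) = orange
(r7,c6) = yellow
(r1,c1) = white
(r2,c2) = green
(r2,c4) = red
(r6,c2) = white
(r6,c4) = green
(r7,c4) = orange
(r4,c2) = black
(r6,c3) = red
(r7,c2) = blue
(r4,c1) = green
(r4,c3) = white
(r5,c3) = black
(r7,c1) = black
(r7,c3) = green
(r5,c1) = red

white orange blue black yellow green red / orange green yellow red white black blue / blue red orange yellow black white green / green black white blue orange red yellow / red yellow black white green blue orange / yellow white red green blue orange black / black blue green orange red yellow white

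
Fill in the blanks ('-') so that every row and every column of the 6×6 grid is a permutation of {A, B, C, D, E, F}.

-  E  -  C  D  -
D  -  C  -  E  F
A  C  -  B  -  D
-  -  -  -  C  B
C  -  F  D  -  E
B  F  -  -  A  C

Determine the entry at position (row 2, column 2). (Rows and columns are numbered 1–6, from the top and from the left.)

B

Cell (r1,c1): row 1 has {C,D,E}; column 1 has {A,B,C,D} → F.
Cell (r1,c6): row 1 has {C,D,E,F}; column 6 has {B,C,D,E,F} → A.
Cell (r2,c4): row 2 has {C,D,E,F}; column 4 has {B,C,D} → A.
Cell (r3,c3): row 3 has {A,B,C,D}; column 3 has {C,F} → E.
Cell (r3,c5): row 3 has {A,B,C,D,E}; column 5 has {A,C,D,E} → F.
Cell (r4,c1): row 4 has {B,C}; column 1 has {A,B,C,D,F} → E.
Cell (r4,c4): row 4 has {B,C,E}; column 4 has {A,B,C,D} → F.
Cell (r5,c5): row 5 has {C,D,E,F}; column 5 has {A,C,D,E,F} → B.
Cell (r6,c3): row 6 has {A,B,C,F}; column 3 has {C,E,F} → D.
Cell (r6,c4): row 6 has {A,B,C,D,F}; column 4 has {A,B,C,D,F} → E.
Cell (r1,c3): row 1 has {A,C,D,E,F}; column 3 has {C,D,E,F} → B.
Cell (r2,c2): row 2 has {A,C,D,E,F}; column 2 has {C,E,F} → B.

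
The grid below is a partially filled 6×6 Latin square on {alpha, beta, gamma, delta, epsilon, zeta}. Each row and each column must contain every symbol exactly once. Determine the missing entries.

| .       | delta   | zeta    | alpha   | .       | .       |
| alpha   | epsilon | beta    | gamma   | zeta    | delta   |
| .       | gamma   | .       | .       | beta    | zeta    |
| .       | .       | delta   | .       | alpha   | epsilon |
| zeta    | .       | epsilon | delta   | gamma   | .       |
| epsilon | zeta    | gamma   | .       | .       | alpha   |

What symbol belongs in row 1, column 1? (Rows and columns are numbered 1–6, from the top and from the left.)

row 1 has {alpha,delta,zeta}; column 5 has {alpha,beta,gamma,zeta} — only epsilon is left for (r1,c5).
row 3 has {beta,gamma,zeta}; column 1 has {alpha,epsilon,zeta} — only delta is left for (r3,c1).
row 3 has {beta,gamma,delta,zeta}; column 3 has {beta,gamma,delta,epsilon,zeta} — only alpha is left for (r3,c3).
row 3 has {alpha,beta,gamma,delta,zeta}; column 4 has {alpha,gamma,delta} — only epsilon is left for (r3,c4).
row 4 has {alpha,delta,epsilon}; column 2 has {gamma,delta,epsilon,zeta} — only beta is left for (r4,c2).
row 4 has {alpha,beta,delta,epsilon}; column 4 has {alpha,gamma,delta,epsilon} — only zeta is left for (r4,c4).
row 5 has {gamma,delta,epsilon,zeta}; column 2 has {beta,gamma,delta,epsilon,zeta} — only alpha is left for (r5,c2).
row 5 has {alpha,gamma,delta,epsilon,zeta}; column 6 has {alpha,delta,epsilon,zeta} — only beta is left for (r5,c6).
row 6 has {alpha,gamma,epsilon,zeta}; column 4 has {alpha,gamma,delta,epsilon,zeta} — only beta is left for (r6,c4).
row 6 has {alpha,beta,gamma,epsilon,zeta}; column 5 has {alpha,beta,gamma,epsilon,zeta} — only delta is left for (r6,c5).
row 1 has {alpha,delta,epsilon,zeta}; column 6 has {alpha,beta,delta,epsilon,zeta} — only gamma is left for (r1,c6).
row 4 has {alpha,beta,delta,epsilon,zeta}; column 1 has {alpha,delta,epsilon,zeta} — only gamma is left for (r4,c1).
row 1 has {alpha,gamma,delta,epsilon,zeta}; column 1 has {alpha,gamma,delta,epsilon,zeta} — only beta is left for (r1,c1).

beta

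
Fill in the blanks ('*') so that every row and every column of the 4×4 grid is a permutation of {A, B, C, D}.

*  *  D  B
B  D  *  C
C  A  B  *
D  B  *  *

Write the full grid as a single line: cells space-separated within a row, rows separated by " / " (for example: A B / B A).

(r1,c1) = A
(r1,c2) = C
(r2,c3) = A
(r3,c4) = D
(r4,c3) = C
(r4,c4) = A

A C D B / B D A C / C A B D / D B C A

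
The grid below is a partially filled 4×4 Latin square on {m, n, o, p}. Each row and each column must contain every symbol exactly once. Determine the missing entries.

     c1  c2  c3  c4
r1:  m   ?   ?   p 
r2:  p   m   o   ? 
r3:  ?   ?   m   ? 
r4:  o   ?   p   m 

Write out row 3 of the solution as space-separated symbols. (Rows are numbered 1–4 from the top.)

Cell (r1,c3): row 1 has {m,p}; column 3 has {m,o,p} → n.
Cell (r2,c4): row 2 has {m,o,p}; column 4 has {m,p} → n.
Cell (r3,c1): row 3 has {m}; column 1 has {m,o,p} → n.
Cell (r3,c4): row 3 has {m,n}; column 4 has {m,n,p} → o.
Cell (r4,c2): row 4 has {m,o,p}; column 2 has {m} → n.
Cell (r1,c2): row 1 has {m,n,p}; column 2 has {m,n} → o.
Cell (r3,c2): row 3 has {m,n,o}; column 2 has {m,n,o} → p.

n p m o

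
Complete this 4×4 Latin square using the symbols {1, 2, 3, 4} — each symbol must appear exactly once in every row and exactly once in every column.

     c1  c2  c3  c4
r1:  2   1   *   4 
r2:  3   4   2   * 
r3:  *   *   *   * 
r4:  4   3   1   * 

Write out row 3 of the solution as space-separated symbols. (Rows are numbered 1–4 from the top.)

(r1,c3) = 3
(r2,c4) = 1
(r3,c1) = 1
(r3,c2) = 2
(r3,c3) = 4
(r3,c4) = 3

1 2 4 3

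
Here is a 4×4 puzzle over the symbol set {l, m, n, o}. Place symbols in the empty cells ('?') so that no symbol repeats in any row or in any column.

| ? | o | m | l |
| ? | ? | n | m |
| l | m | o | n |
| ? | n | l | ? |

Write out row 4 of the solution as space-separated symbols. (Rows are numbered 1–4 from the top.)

(r1,c1) = n
(r2,c1) = o
(r2,c2) = l
(r4,c1) = m
(r4,c4) = o

m n l o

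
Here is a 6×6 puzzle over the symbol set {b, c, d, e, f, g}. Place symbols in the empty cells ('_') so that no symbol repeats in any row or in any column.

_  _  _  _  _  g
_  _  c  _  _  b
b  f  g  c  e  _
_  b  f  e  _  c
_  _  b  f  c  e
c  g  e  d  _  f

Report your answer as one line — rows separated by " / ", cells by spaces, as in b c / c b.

At row 1, column 3: row 1 has {g}; column 3 has {b,c,e,f,g}; that leaves d.
At row 1, column 4: row 1 has {d,g}; column 4 has {c,d,e,f}; that leaves b.
At row 1, column 5: row 1 has {b,d,g}; column 5 has {c,e}; that leaves f.
At row 2, column 4: row 2 has {b,c}; column 4 has {b,c,d,e,f}; that leaves g.
At row 2, column 5: row 2 has {b,c,g}; column 5 has {c,e,f}; that leaves d.
At row 3, column 6: row 3 has {b,c,e,f,g}; column 6 has {b,c,e,f,g}; that leaves d.
At row 4, column 5: row 4 has {b,c,e,f}; column 5 has {c,d,e,f}; that leaves g.
At row 5, column 2: row 5 has {b,c,e,f}; column 2 has {b,f,g}; that leaves d.
At row 6, column 5: row 6 has {c,d,e,f,g}; column 5 has {c,d,e,f,g}; that leaves b.
At row 1, column 1: row 1 has {b,d,f,g}; column 1 has {b,c}; that leaves e.
At row 1, column 2: row 1 has {b,d,e,f,g}; column 2 has {b,d,f,g}; that leaves c.
At row 2, column 1: row 2 has {b,c,d,g}; column 1 has {b,c,e}; that leaves f.
At row 2, column 2: row 2 has {b,c,d,f,g}; column 2 has {b,c,d,f,g}; that leaves e.
At row 4, column 1: row 4 has {b,c,e,f,g}; column 1 has {b,c,e,f}; that leaves d.
At row 5, column 1: row 5 has {b,c,d,e,f}; column 1 has {b,c,d,e,f}; that leaves g.

e c d b f g / f e c g d b / b f g c e d / d b f e g c / g d b f c e / c g e d b f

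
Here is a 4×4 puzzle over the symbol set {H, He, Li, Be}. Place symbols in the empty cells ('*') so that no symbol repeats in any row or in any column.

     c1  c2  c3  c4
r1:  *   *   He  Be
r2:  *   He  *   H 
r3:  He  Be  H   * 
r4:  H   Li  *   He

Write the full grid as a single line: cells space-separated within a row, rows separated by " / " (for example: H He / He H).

(r1,c1): row 1 has {He,Be}; column 1 has {H,He}, so it must be Li.
(r1,c2): row 1 has {He,Li,Be}; column 2 has {He,Li,Be}, so it must be H.
(r2,c1): row 2 has {H,He}; column 1 has {H,He,Li}, so it must be Be.
(r2,c3): row 2 has {H,He,Be}; column 3 has {H,He}, so it must be Li.
(r3,c4): row 3 has {H,He,Be}; column 4 has {H,He,Be}, so it must be Li.
(r4,c3): row 4 has {H,He,Li}; column 3 has {H,He,Li}, so it must be Be.

Li H He Be / Be He Li H / He Be H Li / H Li Be He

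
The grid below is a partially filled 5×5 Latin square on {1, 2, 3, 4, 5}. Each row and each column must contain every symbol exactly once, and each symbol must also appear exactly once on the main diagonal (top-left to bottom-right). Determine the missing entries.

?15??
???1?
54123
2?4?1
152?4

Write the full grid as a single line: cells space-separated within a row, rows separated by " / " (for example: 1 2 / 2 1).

(r1,c1) = 3
(r1,c4) = 4
(r1,c5) = 2
(r2,c1) = 4
(r2,c2) = 2
(r2,c3) = 3
(r2,c5) = 5
(r4,c2) = 3
(r4,c4) = 5
(r5,c4) = 3

3 1 5 4 2 / 4 2 3 1 5 / 5 4 1 2 3 / 2 3 4 5 1 / 1 5 2 3 4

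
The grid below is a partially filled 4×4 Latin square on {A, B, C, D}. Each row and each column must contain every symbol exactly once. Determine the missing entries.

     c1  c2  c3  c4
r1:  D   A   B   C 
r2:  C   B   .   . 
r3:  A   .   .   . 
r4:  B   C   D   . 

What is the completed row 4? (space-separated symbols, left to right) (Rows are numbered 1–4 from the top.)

B C D A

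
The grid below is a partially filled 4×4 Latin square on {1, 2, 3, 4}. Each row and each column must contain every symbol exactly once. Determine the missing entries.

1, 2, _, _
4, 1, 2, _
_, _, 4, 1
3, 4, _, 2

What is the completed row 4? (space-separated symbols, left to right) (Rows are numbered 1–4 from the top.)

(r1,c3): row 1 has {1,2}; column 3 has {2,4}, so it must be 3.
(r1,c4): row 1 has {1,2,3}; column 4 has {1,2}, so it must be 4.
(r2,c4): row 2 has {1,2,4}; column 4 has {1,2,4}, so it must be 3.
(r3,c1): row 3 has {1,4}; column 1 has {1,3,4}, so it must be 2.
(r3,c2): row 3 has {1,2,4}; column 2 has {1,2,4}, so it must be 3.
(r4,c3): row 4 has {2,3,4}; column 3 has {2,3,4}, so it must be 1.

3 4 1 2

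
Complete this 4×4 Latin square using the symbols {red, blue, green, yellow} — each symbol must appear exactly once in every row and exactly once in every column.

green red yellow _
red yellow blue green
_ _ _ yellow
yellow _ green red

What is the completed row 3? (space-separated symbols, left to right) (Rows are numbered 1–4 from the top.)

blue green red yellow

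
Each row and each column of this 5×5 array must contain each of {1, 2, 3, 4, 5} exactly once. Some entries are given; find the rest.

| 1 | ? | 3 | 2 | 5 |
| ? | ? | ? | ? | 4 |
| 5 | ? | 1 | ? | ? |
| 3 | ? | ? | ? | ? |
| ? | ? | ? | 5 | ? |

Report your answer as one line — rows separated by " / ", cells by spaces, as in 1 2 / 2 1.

1 4 3 2 5 / 2 1 5 3 4 / 5 2 1 4 3 / 3 5 4 1 2 / 4 3 2 5 1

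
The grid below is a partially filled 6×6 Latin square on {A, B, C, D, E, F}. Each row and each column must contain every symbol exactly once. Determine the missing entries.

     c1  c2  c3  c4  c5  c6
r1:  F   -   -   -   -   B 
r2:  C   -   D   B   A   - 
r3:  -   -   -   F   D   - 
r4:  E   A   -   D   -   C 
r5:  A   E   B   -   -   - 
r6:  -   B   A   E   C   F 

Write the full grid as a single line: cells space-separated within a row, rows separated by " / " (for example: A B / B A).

(r1,c5) = E
(r2,c2) = F
(r2,c6) = E
(r3,c1) = B
(r3,c2) = C
(r3,c3) = E
(r3,c6) = A
(r4,c3) = F
(r4,c5) = B
(r5,c4) = C
(r5,c5) = F
(r5,c6) = D
(r6,c1) = D
(r1,c2) = D
(r1,c3) = C
(r1,c4) = A

F D C A E B / C F D B A E / B C E F D A / E A F D B C / A E B C F D / D B A E C F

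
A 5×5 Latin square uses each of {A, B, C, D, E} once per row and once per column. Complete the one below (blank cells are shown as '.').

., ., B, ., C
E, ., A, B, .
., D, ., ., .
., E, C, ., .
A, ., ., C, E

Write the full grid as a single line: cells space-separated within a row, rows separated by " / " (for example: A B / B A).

(r1,c1) = D
(r1,c2) = A
(r1,c4) = E
(r2,c2) = C
(r2,c5) = D
(r3,c3) = E
(r3,c4) = A
(r3,c5) = B
(r4,c1) = B
(r4,c4) = D
(r4,c5) = A
(r5,c2) = B
(r5,c3) = D
(r3,c1) = C

D A B E C / E C A B D / C D E A B / B E C D A / A B D C E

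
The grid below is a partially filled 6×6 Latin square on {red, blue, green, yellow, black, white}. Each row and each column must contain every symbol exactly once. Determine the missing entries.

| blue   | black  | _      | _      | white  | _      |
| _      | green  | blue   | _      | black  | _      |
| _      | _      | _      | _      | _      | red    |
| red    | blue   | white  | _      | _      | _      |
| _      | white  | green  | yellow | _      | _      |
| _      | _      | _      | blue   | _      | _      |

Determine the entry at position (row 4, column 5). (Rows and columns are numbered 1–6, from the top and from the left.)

yellow

(r3,c2): row 3 has {red}; column 2 has {blue,green,black,white}, so it must be yellow.
(r3,c3): row 3 has {red,yellow}; column 3 has {blue,green,white}, so it must be black.
(r5,c1): row 5 has {green,yellow,white}; column 1 has {red,blue}, so it must be black.
(r5,c6): row 5 has {green,yellow,black,white}; column 6 has {red}, so it must be blue.
(r6,c2): row 6 has {blue}; column 2 has {blue,green,yellow,black,white}, so it must be red.
(r6,c3): row 6 has {red,blue}; column 3 has {blue,green,black,white}, so it must be yellow.
(r6,c5): row 6 has {red,blue,yellow}; column 5 has {black,white}, so it must be green.
(r1,c3): row 1 has {blue,black,white}; column 3 has {blue,green,yellow,black,white}, so it must be red.
(r1,c4): row 1 has {red,blue,black,white}; column 4 has {blue,yellow}, so it must be green.
(r1,c6): row 1 has {red,blue,green,black,white}; column 6 has {red,blue}, so it must be yellow.
(r2,c6): row 2 has {blue,green,black}; column 6 has {red,blue,yellow}, so it must be white.
(r3,c4): row 3 has {red,yellow,black}; column 4 has {blue,green,yellow}, so it must be white.
(r3,c5): row 3 has {red,yellow,black,white}; column 5 has {green,black,white}, so it must be blue.
(r4,c4): row 4 has {red,blue,white}; column 4 has {blue,green,yellow,white}, so it must be black.
(r4,c5): row 4 has {red,blue,black,white}; column 5 has {blue,green,black,white}, so it must be yellow.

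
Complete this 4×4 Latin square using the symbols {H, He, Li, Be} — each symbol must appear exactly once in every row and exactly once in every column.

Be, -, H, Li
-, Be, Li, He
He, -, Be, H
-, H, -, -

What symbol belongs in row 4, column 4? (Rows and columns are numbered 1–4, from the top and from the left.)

Be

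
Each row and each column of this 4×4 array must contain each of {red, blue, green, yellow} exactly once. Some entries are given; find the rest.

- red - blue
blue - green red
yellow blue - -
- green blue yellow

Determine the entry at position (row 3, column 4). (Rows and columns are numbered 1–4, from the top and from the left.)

(r1,c1) = green
(r1,c3) = yellow
(r2,c2) = yellow
(r3,c3) = red
(r3,c4) = green

green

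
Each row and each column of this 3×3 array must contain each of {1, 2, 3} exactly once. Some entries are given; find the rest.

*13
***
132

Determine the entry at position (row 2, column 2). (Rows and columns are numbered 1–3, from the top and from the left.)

2

(r1,c1): row 1 has {1,3}; column 1 has {1}, so it must be 2.
(r2,c1): row 2 is empty so far; column 1 has {1,2}, so it must be 3.
(r2,c2): row 2 has {3}; column 2 has {1,3}, so it must be 2.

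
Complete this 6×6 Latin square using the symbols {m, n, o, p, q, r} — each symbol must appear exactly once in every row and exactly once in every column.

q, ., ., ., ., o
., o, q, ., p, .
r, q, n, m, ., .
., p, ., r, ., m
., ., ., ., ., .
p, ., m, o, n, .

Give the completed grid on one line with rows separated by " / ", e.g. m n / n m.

q n r p m o / m o q n p r / r q n m o p / n p o r q m / o m p q r n / p r m o n q

At row 2, column 4: row 2 has {o,p,q}; column 4 has {m,o,r}; that leaves n.
At row 2, column 6: row 2 has {n,o,p,q}; column 6 has {m,o}; that leaves r.
At row 3, column 5: row 3 has {m,n,q,r}; column 5 has {n,p}; that leaves o.
At row 3, column 6: row 3 has {m,n,o,q,r}; column 6 has {m,o,r}; that leaves p.
At row 4, column 3: row 4 has {m,p,r}; column 3 has {m,n,q}; that leaves o.
At row 4, column 5: row 4 has {m,o,p,r}; column 5 has {n,o,p}; that leaves q.
At row 6, column 2: row 6 has {m,n,o,p}; column 2 has {o,p,q}; that leaves r.
At row 6, column 6: row 6 has {m,n,o,p,r}; column 6 has {m,o,p,r}; that leaves q.
At row 1, column 4: row 1 has {o,q}; column 4 has {m,n,o,r}; that leaves p.
At row 2, column 1: row 2 has {n,o,p,q,r}; column 1 has {p,q,r}; that leaves m.
At row 4, column 1: row 4 has {m,o,p,q,r}; column 1 has {m,p,q,r}; that leaves n.
At row 5, column 1: row 5 is empty so far; column 1 has {m,n,p,q,r}; that leaves o.
At row 5, column 4: row 5 has {o}; column 4 has {m,n,o,p,r}; that leaves q.
At row 5, column 6: row 5 has {o,q}; column 6 has {m,o,p,q,r}; that leaves n.
At row 1, column 3: row 1 has {o,p,q}; column 3 has {m,n,o,q}; that leaves r.
At row 1, column 5: row 1 has {o,p,q,r}; column 5 has {n,o,p,q}; that leaves m.
At row 5, column 2: row 5 has {n,o,q}; column 2 has {o,p,q,r}; that leaves m.
At row 5, column 3: row 5 has {m,n,o,q}; column 3 has {m,n,o,q,r}; that leaves p.
At row 5, column 5: row 5 has {m,n,o,p,q}; column 5 has {m,n,o,p,q}; that leaves r.
At row 1, column 2: row 1 has {m,o,p,q,r}; column 2 has {m,o,p,q,r}; that leaves n.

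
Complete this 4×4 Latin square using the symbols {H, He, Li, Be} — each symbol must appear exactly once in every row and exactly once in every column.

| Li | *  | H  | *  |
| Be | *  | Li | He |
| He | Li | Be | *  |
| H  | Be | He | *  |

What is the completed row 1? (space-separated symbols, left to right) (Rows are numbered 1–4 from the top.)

Li He H Be

(r1,c2): row 1 has {H,Li}; column 2 has {Li,Be}, so it must be He.
(r1,c4): row 1 has {H,He,Li}; column 4 has {He}, so it must be Be.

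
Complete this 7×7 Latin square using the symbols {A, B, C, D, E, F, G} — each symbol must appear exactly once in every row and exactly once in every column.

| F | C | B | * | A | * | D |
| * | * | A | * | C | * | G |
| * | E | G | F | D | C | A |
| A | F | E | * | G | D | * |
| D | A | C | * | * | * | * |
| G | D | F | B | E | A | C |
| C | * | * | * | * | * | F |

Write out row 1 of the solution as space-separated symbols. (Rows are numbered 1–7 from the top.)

F C B E A G D

At row 2, column 2: row 2 has {A,C,G}; column 2 has {A,C,D,E,F}; that leaves B.
At row 3, column 1: row 3 has {A,C,D,E,F,G}; column 1 has {A,C,D,F,G}; that leaves B.
At row 4, column 4: row 4 has {A,D,E,F,G}; column 4 has {B,F}; that leaves C.
At row 4, column 7: row 4 has {A,C,D,E,F,G}; column 7 has {A,C,D,F,G}; that leaves B.
At row 5, column 7: row 5 has {A,C,D}; column 7 has {A,B,C,D,F,G}; that leaves E.
At row 7, column 2: row 7 has {C,F}; column 2 has {A,B,C,D,E,F}; that leaves G.
At row 7, column 3: row 7 has {C,F,G}; column 3 has {A,B,C,E,F,G}; that leaves D.
At row 7, column 5: row 7 has {C,D,F,G}; column 5 has {A,C,D,E,G}; that leaves B.
At row 7, column 6: row 7 has {B,C,D,F,G}; column 6 has {A,C,D}; that leaves E.
At row 1, column 6: row 1 has {A,B,C,D,F}; column 6 has {A,C,D,E}; that leaves G.
At row 2, column 1: row 2 has {A,B,C,G}; column 1 has {A,B,C,D,F,G}; that leaves E.
At row 2, column 4: row 2 has {A,B,C,E,G}; column 4 has {B,C,F}; that leaves D.
At row 2, column 6: row 2 has {A,B,C,D,E,G}; column 6 has {A,C,D,E,G}; that leaves F.
At row 5, column 4: row 5 has {A,C,D,E}; column 4 has {B,C,D,F}; that leaves G.
At row 5, column 5: row 5 has {A,C,D,E,G}; column 5 has {A,B,C,D,E,G}; that leaves F.
At row 5, column 6: row 5 has {A,C,D,E,F,G}; column 6 has {A,C,D,E,F,G}; that leaves B.
At row 7, column 4: row 7 has {B,C,D,E,F,G}; column 4 has {B,C,D,F,G}; that leaves A.
At row 1, column 4: row 1 has {A,B,C,D,F,G}; column 4 has {A,B,C,D,F,G}; that leaves E.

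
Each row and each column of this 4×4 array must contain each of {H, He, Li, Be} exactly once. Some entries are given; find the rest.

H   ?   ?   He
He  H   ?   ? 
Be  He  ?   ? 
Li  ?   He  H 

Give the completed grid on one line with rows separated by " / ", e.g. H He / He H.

H Li Be He / He H Li Be / Be He H Li / Li Be He H

row 3 has {He,Be}; column 4 has {H,He} — only Li is left for (r3,c4).
row 4 has {H,He,Li}; column 2 has {H,He} — only Be is left for (r4,c2).
row 1 has {H,He}; column 2 has {H,He,Be} — only Li is left for (r1,c2).
row 1 has {H,He,Li}; column 3 has {He} — only Be is left for (r1,c3).
row 2 has {H,He}; column 3 has {He,Be} — only Li is left for (r2,c3).
row 2 has {H,He,Li}; column 4 has {H,He,Li} — only Be is left for (r2,c4).
row 3 has {He,Li,Be}; column 3 has {He,Li,Be} — only H is left for (r3,c3).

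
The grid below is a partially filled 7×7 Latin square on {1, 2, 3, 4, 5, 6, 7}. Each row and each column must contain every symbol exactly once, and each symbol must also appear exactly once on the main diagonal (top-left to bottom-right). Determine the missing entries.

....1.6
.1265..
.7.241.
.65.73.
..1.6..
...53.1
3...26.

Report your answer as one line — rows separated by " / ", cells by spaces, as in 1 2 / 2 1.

(r3,c3) = 3
(r3,c7) = 5
(r4,c4) = 4
(r4,c7) = 2
(r7,c7) = 7
(r3,c1) = 6
(r4,c1) = 1
(r6,c6) = 2
(r7,c3) = 4
(r7,c4) = 1
(r1,c1) = 5
(r1,c3) = 7
(r1,c4) = 3
(r1,c6) = 4
(r2,c6) = 7
(r5,c4) = 7
(r5,c6) = 5
(r6,c2) = 4
(r6,c3) = 6
(r7,c2) = 5
(r1,c2) = 2
(r2,c1) = 4
(r2,c7) = 3
(r5,c1) = 2
(r5,c2) = 3
(r5,c7) = 4
(r6,c1) = 7

5 2 7 3 1 4 6 / 4 1 2 6 5 7 3 / 6 7 3 2 4 1 5 / 1 6 5 4 7 3 2 / 2 3 1 7 6 5 4 / 7 4 6 5 3 2 1 / 3 5 4 1 2 6 7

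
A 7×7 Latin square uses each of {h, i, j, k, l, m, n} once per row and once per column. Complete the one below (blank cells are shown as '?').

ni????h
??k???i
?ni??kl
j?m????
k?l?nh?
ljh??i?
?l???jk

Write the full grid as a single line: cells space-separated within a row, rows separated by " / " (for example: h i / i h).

n i j k l m h / m h k l j n i / h n i j m k l / j k m h i l n / k m l i n h j / l j h n k i m / i l n m h j k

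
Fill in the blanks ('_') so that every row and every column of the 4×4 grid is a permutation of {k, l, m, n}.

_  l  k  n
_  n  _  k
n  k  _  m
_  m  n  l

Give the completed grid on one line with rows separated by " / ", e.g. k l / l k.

m l k n / l n m k / n k l m / k m n l

(r1,c1) = m
(r2,c1) = l
(r2,c3) = m
(r3,c3) = l
(r4,c1) = k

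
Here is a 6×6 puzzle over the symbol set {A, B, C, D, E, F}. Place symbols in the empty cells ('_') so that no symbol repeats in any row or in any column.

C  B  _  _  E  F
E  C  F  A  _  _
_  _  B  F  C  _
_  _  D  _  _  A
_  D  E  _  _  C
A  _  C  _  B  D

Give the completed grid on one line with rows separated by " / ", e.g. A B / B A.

(r1,c3) = A
(r1,c4) = D
(r2,c5) = D
(r2,c6) = B
(r3,c1) = D
(r3,c6) = E
(r4,c5) = F
(r5,c4) = B
(r5,c5) = A
(r6,c4) = E
(r3,c2) = A
(r4,c1) = B
(r4,c2) = E
(r4,c4) = C
(r5,c1) = F
(r6,c2) = F

C B A D E F / E C F A D B / D A B F C E / B E D C F A / F D E B A C / A F C E B D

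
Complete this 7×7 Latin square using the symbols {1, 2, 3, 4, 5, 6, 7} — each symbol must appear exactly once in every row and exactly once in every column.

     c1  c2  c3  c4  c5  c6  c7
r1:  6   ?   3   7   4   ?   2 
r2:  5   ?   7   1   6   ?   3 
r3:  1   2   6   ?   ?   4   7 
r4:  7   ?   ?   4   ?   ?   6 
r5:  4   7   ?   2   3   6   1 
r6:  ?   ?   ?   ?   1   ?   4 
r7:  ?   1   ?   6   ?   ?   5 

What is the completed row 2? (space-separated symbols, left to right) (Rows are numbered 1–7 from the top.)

5 4 7 1 6 2 3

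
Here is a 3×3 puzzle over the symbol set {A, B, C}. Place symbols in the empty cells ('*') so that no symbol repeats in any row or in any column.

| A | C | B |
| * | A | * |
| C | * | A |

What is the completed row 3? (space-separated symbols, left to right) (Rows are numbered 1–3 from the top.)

C B A

row 2 has {A}; column 1 has {A,C} — only B is left for (r2,c1).
row 2 has {A,B}; column 3 has {A,B} — only C is left for (r2,c3).
row 3 has {A,C}; column 2 has {A,C} — only B is left for (r3,c2).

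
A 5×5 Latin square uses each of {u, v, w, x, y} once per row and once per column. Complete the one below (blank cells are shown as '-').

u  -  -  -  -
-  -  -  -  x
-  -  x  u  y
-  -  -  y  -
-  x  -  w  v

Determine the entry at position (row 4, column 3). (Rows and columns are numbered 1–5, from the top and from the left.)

At row 1, column 5: row 1 has {u}; column 5 has {v,x,y}; that leaves w.
At row 2, column 4: row 2 has {x}; column 4 has {u,w,y}; that leaves v.
At row 4, column 5: row 4 has {y}; column 5 has {v,w,x,y}; that leaves u.
At row 5, column 1: row 5 has {v,w,x}; column 1 has {u}; that leaves y.
At row 5, column 3: row 5 has {v,w,x,y}; column 3 has {x}; that leaves u.
At row 1, column 4: row 1 has {u,w}; column 4 has {u,v,w,y}; that leaves x.
At row 2, column 1: row 2 has {v,x}; column 1 has {u,y}; that leaves w.
At row 2, column 3: row 2 has {v,w,x}; column 3 has {u,x}; that leaves y.
At row 3, column 1: row 3 has {u,x,y}; column 1 has {u,w,y}; that leaves v.
At row 3, column 2: row 3 has {u,v,x,y}; column 2 has {x}; that leaves w.
At row 4, column 1: row 4 has {u,y}; column 1 has {u,v,w,y}; that leaves x.
At row 4, column 2: row 4 has {u,x,y}; column 2 has {w,x}; that leaves v.
At row 4, column 3: row 4 has {u,v,x,y}; column 3 has {u,x,y}; that leaves w.

w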